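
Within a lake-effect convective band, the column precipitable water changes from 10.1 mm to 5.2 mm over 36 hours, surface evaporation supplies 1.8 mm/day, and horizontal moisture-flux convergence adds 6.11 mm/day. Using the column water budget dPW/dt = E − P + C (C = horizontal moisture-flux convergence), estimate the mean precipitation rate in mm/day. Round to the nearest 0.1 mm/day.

dPW/dt = (5.2 − 10.1) mm / (36/24 day) = -3.267 mm/day.
P = E + C − dPW/dt = 1.8 + (6.11) − (-3.267) = 11.2 mm/day.

P ≈ 11.2 mm/day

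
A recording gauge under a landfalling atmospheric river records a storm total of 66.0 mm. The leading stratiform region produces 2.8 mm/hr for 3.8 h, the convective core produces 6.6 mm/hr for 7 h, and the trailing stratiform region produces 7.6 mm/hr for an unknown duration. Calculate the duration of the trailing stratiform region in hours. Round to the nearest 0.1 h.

duration ≈ 1.2 h

Known phases: 2.8 × 3.8 + 6.6 × 7 = 10.64 + 46.2 = 56.84 mm.
Remaining depth = 66.0 − 56.84 = 9.16 mm.
Duration = 9.16 / 7.6 = 1.2 h.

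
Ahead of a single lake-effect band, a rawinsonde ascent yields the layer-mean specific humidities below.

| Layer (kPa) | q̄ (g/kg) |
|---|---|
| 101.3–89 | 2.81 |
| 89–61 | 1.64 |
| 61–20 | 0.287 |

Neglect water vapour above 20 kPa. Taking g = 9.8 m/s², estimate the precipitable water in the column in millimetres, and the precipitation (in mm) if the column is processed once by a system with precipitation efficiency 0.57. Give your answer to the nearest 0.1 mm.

Precipitable water is the column-integrated vapour mass per unit area: PW = (1/g) Σ q̄ Δp, with q in kg/kg and Δp in Pa (1 kg/m² of water = 1 mm).
Layer 101.3–89 kPa: Δp = 123 hPa = 12300 Pa, q̄ = 0.00281 kg/kg → 0.00281 × 12300 / 9.8 = 3.53 mm
Layer 89–61 kPa: Δp = 280 hPa = 28000 Pa, q̄ = 0.00164 kg/kg → 0.00164 × 28000 / 9.8 = 4.69 mm
Layer 61–20 kPa: Δp = 410 hPa = 41000 Pa, q̄ = 0.000287 kg/kg → 0.000287 × 41000 / 9.8 = 1.20 mm
PW = 3.53 + 4.69 + 1.20 = 9.42 ≈ 9.4 mm.
Precipitation = ε × PW = 0.57 × 9.4 = 5.4 mm.

PW ≈ 9.4 mm; precipitation ≈ 5.4 mm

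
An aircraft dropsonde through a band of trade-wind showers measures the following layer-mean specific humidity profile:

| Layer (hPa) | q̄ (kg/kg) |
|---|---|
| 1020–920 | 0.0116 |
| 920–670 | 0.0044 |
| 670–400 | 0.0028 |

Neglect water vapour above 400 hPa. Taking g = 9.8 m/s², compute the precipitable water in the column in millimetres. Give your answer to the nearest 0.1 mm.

PW ≈ 30.8 mm

Precipitable water is the column-integrated vapour mass per unit area: PW = (1/g) Σ q̄ Δp, with q in kg/kg and Δp in Pa (1 kg/m² of water = 1 mm).
Layer 1020–920 hPa: Δp = 100 hPa = 10000 Pa, q̄ = 0.0116 kg/kg → 0.0116 × 10000 / 9.8 = 11.84 mm
Layer 920–670 hPa: Δp = 250 hPa = 25000 Pa, q̄ = 0.0044 kg/kg → 0.0044 × 25000 / 9.8 = 11.22 mm
Layer 670–400 hPa: Δp = 270 hPa = 27000 Pa, q̄ = 0.0028 kg/kg → 0.0028 × 27000 / 9.8 = 7.71 mm
PW = 11.84 + 11.22 + 7.71 = 30.77 ≈ 30.8 mm.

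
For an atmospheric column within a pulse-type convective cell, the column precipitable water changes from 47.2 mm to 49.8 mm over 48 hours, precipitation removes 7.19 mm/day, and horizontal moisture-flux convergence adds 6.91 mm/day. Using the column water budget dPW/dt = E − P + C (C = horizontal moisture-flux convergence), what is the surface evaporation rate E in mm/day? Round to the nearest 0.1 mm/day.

E ≈ 1.6 mm/day

dPW/dt = (49.8 − 47.2) mm / (48/24 day) = +1.300 mm/day.
E = dPW/dt + P − C = (+1.300) + 7.19 − (6.91) = 1.6 mm/day.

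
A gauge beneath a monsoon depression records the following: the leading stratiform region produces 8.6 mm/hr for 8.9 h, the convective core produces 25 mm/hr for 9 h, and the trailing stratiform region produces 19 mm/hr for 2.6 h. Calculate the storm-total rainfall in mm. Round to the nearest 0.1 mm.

total ≈ 350.9 mm

Total = Σ Rᵢ Δtᵢ = 8.6 × 8.9 + 25 × 9 + 19 × 2.6
      = 76.54 + 225 + 49.4 = 350.9 mm.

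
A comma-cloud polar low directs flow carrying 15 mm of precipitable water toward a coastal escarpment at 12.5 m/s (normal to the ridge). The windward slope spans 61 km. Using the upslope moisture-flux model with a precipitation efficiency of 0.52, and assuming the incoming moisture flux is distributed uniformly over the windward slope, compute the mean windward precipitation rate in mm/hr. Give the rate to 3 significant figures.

R ≈ 5.75 mm/hr

Incoming column moisture flux per unit ridge length: F = V × PW = 12.5 × 15 = 187.5 mm·m/s.
Spread over the 61 km slope with efficiency ε = 0.52: R = ε·F/W = 0.52 × 187.5 / 61000 m = 1.598e-03 mm/s.
R = 1.598e-03 × 3600 = 5.75 mm/hr.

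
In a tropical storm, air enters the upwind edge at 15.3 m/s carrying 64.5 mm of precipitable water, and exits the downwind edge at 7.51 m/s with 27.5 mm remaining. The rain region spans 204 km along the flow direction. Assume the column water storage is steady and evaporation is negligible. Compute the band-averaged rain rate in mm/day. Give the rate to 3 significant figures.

R ≈ 330 mm/day

Column moisture flux per unit crosswind length is F = V × PW.
Inflow: F_in = 15.3 × 64.5 = 986.85 mm·m/s
Outflow: F_out = 7.51 × 27.5 = 206.525 mm·m/s
Steady-state rate R = (F_in − F_out)/L = (986.85 − 206.525) / 204000 m = 3.825e-03 mm/s.
R = 3.825e-03 × 3600 × 24 = 330 mm/day.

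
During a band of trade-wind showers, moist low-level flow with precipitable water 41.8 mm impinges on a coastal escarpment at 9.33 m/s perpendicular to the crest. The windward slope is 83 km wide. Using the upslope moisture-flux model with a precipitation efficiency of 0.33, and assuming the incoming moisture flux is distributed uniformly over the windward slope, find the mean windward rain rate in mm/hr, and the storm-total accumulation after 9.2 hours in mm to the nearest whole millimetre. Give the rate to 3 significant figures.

R ≈ 5.58 mm/hr; total ≈ 51 mm

Incoming column moisture flux per unit ridge length: F = V × PW = 9.33 × 41.8 = 389.994 mm·m/s.
Spread over the 83 km slope with efficiency ε = 0.33: R = ε·F/W = 0.33 × 389.994 / 83000 m = 1.551e-03 mm/s.
R = 1.551e-03 × 3600 = 5.58 mm/hr.
Over 9.2 h: total = 5.58 × 9.2 = 51.336 ≈ 51 mm.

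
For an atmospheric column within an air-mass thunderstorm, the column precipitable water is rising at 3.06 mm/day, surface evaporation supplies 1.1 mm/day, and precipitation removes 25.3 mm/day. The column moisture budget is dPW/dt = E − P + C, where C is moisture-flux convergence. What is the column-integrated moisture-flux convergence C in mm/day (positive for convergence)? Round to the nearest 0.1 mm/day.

dPW/dt = +3.06 mm/day.
C = dPW/dt − E + P = (+3.06) − 1.1 + 25.3 = 27.3 mm/day.

C ≈ 27.3 mm/day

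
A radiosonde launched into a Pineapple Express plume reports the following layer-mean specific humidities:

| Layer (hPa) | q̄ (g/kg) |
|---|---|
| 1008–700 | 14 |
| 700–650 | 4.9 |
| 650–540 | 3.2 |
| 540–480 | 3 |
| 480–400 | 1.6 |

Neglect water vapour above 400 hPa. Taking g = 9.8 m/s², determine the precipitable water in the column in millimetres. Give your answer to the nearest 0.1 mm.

PW ≈ 53.2 mm

Precipitable water is the column-integrated vapour mass per unit area: PW = (1/g) Σ q̄ Δp, with q in kg/kg and Δp in Pa (1 kg/m² of water = 1 mm).
Layer 1008–700 hPa: Δp = 308 hPa = 30800 Pa, q̄ = 0.014 kg/kg → 0.014 × 30800 / 9.8 = 44.00 mm
Layer 700–650 hPa: Δp = 50 hPa = 5000 Pa, q̄ = 0.0049 kg/kg → 0.0049 × 5000 / 9.8 = 2.50 mm
Layer 650–540 hPa: Δp = 110 hPa = 11000 Pa, q̄ = 0.0032 kg/kg → 0.0032 × 11000 / 9.8 = 3.59 mm
Layer 540–480 hPa: Δp = 60 hPa = 6000 Pa, q̄ = 0.003 kg/kg → 0.003 × 6000 / 9.8 = 1.84 mm
Layer 480–400 hPa: Δp = 80 hPa = 8000 Pa, q̄ = 0.0016 kg/kg → 0.0016 × 8000 / 9.8 = 1.31 mm
PW = 44.00 + 2.50 + 3.59 + 1.84 + 1.31 = 53.24 ≈ 53.2 mm.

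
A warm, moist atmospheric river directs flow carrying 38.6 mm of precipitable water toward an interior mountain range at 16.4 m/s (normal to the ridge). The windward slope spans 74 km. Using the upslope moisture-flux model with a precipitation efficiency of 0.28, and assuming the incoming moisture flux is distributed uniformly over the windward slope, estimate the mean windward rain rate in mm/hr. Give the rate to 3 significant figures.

R ≈ 8.62 mm/hr

Incoming column moisture flux per unit ridge length: F = V × PW = 16.4 × 38.6 = 633.04 mm·m/s.
Spread over the 74 km slope with efficiency ε = 0.28: R = ε·F/W = 0.28 × 633.04 / 74000 m = 2.395e-03 mm/s.
R = 2.395e-03 × 3600 = 8.62 mm/hr.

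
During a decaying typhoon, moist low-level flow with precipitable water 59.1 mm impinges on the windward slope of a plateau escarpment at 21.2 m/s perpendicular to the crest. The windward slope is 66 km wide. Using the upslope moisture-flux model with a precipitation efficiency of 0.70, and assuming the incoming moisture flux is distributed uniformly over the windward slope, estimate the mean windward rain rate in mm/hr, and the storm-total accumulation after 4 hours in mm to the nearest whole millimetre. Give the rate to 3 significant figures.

Incoming column moisture flux per unit ridge length: F = V × PW = 21.2 × 59.1 = 1252.92 mm·m/s.
Spread over the 66 km slope with efficiency ε = 0.70: R = ε·F/W = 0.70 × 1252.92 / 66000 m = 1.329e-02 mm/s.
R = 1.329e-02 × 3600 = 47.8 mm/hr.
Over 4 h: total = 47.8 × 4 = 191.2 ≈ 191 mm.

R ≈ 47.8 mm/hr; total ≈ 191 mm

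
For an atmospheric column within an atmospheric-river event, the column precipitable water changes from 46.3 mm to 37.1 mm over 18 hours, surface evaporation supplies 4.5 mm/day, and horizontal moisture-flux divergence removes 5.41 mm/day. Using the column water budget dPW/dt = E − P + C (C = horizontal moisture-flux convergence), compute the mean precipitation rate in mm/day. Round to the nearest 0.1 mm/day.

dPW/dt = (37.1 − 46.3) mm / (18/24 day) = -12.267 mm/day.
P = E + C − dPW/dt = 4.5 + (-5.41) − (-12.267) = 11.4 mm/day.

P ≈ 11.4 mm/day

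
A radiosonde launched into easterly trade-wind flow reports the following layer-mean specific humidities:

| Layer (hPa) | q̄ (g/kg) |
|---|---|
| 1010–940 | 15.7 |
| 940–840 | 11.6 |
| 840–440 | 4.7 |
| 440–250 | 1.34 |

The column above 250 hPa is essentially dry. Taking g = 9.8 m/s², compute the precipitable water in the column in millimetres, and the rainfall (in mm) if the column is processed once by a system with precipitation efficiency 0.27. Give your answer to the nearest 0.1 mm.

Precipitable water is the column-integrated vapour mass per unit area: PW = (1/g) Σ q̄ Δp, with q in kg/kg and Δp in Pa (1 kg/m² of water = 1 mm).
Layer 1010–940 hPa: Δp = 70 hPa = 7000 Pa, q̄ = 0.0157 kg/kg → 0.0157 × 7000 / 9.8 = 11.21 mm
Layer 940–840 hPa: Δp = 100 hPa = 10000 Pa, q̄ = 0.0116 kg/kg → 0.0116 × 10000 / 9.8 = 11.84 mm
Layer 840–440 hPa: Δp = 400 hPa = 40000 Pa, q̄ = 0.0047 kg/kg → 0.0047 × 40000 / 9.8 = 19.18 mm
Layer 440–250 hPa: Δp = 190 hPa = 19000 Pa, q̄ = 0.00134 kg/kg → 0.00134 × 19000 / 9.8 = 2.60 mm
PW = 11.21 + 11.84 + 19.18 + 2.60 = 44.83 ≈ 44.8 mm.
Rainfall = ε × PW = 0.27 × 44.8 = 12.1 mm.

PW ≈ 44.8 mm; rainfall ≈ 12.1 mm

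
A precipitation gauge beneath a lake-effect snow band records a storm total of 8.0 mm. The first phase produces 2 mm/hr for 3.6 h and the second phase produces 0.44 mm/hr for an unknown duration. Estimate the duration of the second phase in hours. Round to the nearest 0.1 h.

Known phases: 2 × 3.6 = 7.2 mm.
Remaining depth = 8.0 − 7.2 = 0.8 mm.
Duration = 0.8 / 0.44 = 1.8 h.

duration ≈ 1.8 h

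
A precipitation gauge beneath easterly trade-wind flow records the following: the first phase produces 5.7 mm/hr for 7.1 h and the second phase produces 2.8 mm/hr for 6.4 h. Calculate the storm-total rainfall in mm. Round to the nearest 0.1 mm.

Total = Σ Rᵢ Δtᵢ = 5.7 × 7.1 + 2.8 × 6.4
      = 40.47 + 17.92 = 58.4 mm.

total ≈ 58.4 mm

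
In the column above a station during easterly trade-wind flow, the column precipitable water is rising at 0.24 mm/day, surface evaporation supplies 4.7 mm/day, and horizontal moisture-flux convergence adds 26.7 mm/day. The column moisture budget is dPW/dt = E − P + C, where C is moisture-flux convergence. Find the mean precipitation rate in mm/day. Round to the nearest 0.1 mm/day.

dPW/dt = +0.24 mm/day.
P = E + C − dPW/dt = 4.7 + (26.7) − (+0.24) = 31.2 mm/day.

P ≈ 31.2 mm/day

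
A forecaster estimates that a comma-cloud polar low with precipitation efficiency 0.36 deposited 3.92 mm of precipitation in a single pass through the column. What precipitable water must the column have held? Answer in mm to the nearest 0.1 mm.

PW ≈ 10.9 mm

PW = precipitation / ε = 3.92 / 0.36 = 10.9 mm.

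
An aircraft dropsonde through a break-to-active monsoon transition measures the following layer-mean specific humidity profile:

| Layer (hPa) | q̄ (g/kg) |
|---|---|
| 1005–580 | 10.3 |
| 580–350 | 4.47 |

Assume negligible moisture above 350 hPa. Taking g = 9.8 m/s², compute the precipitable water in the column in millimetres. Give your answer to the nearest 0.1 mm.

Precipitable water is the column-integrated vapour mass per unit area: PW = (1/g) Σ q̄ Δp, with q in kg/kg and Δp in Pa (1 kg/m² of water = 1 mm).
Layer 1005–580 hPa: Δp = 425 hPa = 42500 Pa, q̄ = 0.0103 kg/kg → 0.0103 × 42500 / 9.8 = 44.67 mm
Layer 580–350 hPa: Δp = 230 hPa = 23000 Pa, q̄ = 0.00447 kg/kg → 0.00447 × 23000 / 9.8 = 10.49 mm
PW = 44.67 + 10.49 = 55.16 ≈ 55.2 mm.

PW ≈ 55.2 mm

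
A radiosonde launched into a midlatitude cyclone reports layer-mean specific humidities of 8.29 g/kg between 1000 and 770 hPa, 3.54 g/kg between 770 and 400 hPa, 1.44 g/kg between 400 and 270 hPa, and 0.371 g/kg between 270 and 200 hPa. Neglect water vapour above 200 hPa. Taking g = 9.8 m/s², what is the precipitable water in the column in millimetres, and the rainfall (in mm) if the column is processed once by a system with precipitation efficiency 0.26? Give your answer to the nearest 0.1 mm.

Precipitable water is the column-integrated vapour mass per unit area: PW = (1/g) Σ q̄ Δp, with q in kg/kg and Δp in Pa (1 kg/m² of water = 1 mm).
Layer 1000–770 hPa: Δp = 230 hPa = 23000 Pa, q̄ = 0.00829 kg/kg → 0.00829 × 23000 / 9.8 = 19.46 mm
Layer 770–400 hPa: Δp = 370 hPa = 37000 Pa, q̄ = 0.00354 kg/kg → 0.00354 × 37000 / 9.8 = 13.37 mm
Layer 400–270 hPa: Δp = 130 hPa = 13000 Pa, q̄ = 0.00144 kg/kg → 0.00144 × 13000 / 9.8 = 1.91 mm
Layer 270–200 hPa: Δp = 70 hPa = 7000 Pa, q̄ = 0.000371 kg/kg → 0.000371 × 7000 / 9.8 = 0.27 mm
PW = 19.46 + 13.37 + 1.91 + 0.27 = 35.01 ≈ 35.0 mm.
Rainfall = ε × PW = 0.26 × 35.0 = 9.1 mm.

PW ≈ 35.0 mm; rainfall ≈ 9.1 mm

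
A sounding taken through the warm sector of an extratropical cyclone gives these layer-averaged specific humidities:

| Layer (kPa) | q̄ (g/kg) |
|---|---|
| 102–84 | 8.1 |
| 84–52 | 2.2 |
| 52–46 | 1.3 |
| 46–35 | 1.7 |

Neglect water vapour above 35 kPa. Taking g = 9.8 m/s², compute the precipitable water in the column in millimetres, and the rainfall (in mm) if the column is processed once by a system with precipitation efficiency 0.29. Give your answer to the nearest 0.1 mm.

Precipitable water is the column-integrated vapour mass per unit area: PW = (1/g) Σ q̄ Δp, with q in kg/kg and Δp in Pa (1 kg/m² of water = 1 mm).
Layer 102–84 kPa: Δp = 180 hPa = 18000 Pa, q̄ = 0.0081 kg/kg → 0.0081 × 18000 / 9.8 = 14.88 mm
Layer 84–52 kPa: Δp = 320 hPa = 32000 Pa, q̄ = 0.0022 kg/kg → 0.0022 × 32000 / 9.8 = 7.18 mm
Layer 52–46 kPa: Δp = 60 hPa = 6000 Pa, q̄ = 0.0013 kg/kg → 0.0013 × 6000 / 9.8 = 0.80 mm
Layer 46–35 kPa: Δp = 110 hPa = 11000 Pa, q̄ = 0.0017 kg/kg → 0.0017 × 11000 / 9.8 = 1.91 mm
PW = 14.88 + 7.18 + 0.80 + 1.91 = 24.77 ≈ 24.8 mm.
Rainfall = ε × PW = 0.29 × 24.8 = 7.2 mm.

PW ≈ 24.8 mm; rainfall ≈ 7.2 mm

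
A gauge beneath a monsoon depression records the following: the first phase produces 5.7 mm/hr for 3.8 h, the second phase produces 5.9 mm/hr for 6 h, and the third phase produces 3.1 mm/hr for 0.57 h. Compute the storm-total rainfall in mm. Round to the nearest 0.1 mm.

total ≈ 58.8 mm

Total = Σ Rᵢ Δtᵢ = 5.7 × 3.8 + 5.9 × 6 + 3.1 × 0.57
      = 21.66 + 35.4 + 1.767 = 58.8 mm.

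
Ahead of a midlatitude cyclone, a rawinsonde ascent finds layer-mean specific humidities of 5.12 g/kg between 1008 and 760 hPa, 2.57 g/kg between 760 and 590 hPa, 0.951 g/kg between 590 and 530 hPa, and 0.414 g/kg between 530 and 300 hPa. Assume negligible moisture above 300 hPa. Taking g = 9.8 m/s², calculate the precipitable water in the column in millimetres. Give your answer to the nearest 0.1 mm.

Precipitable water is the column-integrated vapour mass per unit area: PW = (1/g) Σ q̄ Δp, with q in kg/kg and Δp in Pa (1 kg/m² of water = 1 mm).
Layer 1008–760 hPa: Δp = 248 hPa = 24800 Pa, q̄ = 0.00512 kg/kg → 0.00512 × 24800 / 9.8 = 12.96 mm
Layer 760–590 hPa: Δp = 170 hPa = 17000 Pa, q̄ = 0.00257 kg/kg → 0.00257 × 17000 / 9.8 = 4.46 mm
Layer 590–530 hPa: Δp = 60 hPa = 6000 Pa, q̄ = 0.000951 kg/kg → 0.000951 × 6000 / 9.8 = 0.58 mm
Layer 530–300 hPa: Δp = 230 hPa = 23000 Pa, q̄ = 0.000414 kg/kg → 0.000414 × 23000 / 9.8 = 0.97 mm
PW = 12.96 + 4.46 + 0.58 + 0.97 = 18.97 ≈ 19.0 mm.

PW ≈ 19.0 mm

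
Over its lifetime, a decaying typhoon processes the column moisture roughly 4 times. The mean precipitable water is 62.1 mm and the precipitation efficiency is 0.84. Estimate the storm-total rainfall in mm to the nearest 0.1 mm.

rainfall ≈ 208.7 mm

Each cycle deposits ε × PW = 0.84 × 62.1 = 52.164 mm.
Over 4 cycles: 4 × 52.164 = 208.7 mm.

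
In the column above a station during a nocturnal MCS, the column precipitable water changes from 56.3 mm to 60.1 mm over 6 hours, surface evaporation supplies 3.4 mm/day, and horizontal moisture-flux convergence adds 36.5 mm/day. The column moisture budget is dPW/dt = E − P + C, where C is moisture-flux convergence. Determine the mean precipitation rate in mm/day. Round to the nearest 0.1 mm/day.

P ≈ 24.7 mm/day

dPW/dt = (60.1 − 56.3) mm / (6/24 day) = +15.200 mm/day.
P = E + C − dPW/dt = 3.4 + (36.5) − (+15.200) = 24.7 mm/day.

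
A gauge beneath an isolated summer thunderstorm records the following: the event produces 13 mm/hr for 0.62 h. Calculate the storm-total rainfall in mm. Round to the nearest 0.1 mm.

Total = Σ Rᵢ Δtᵢ = 13 × 0.62
      = 8.06 = 8.1 mm.

total ≈ 8.1 mm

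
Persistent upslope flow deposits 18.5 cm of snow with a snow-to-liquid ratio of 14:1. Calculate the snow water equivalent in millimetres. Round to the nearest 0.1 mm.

SWE ≈ 13.2 mm

SWE = snow depth / ratio = 18.5 cm / 14 = 1.321 cm = 13.2 mm.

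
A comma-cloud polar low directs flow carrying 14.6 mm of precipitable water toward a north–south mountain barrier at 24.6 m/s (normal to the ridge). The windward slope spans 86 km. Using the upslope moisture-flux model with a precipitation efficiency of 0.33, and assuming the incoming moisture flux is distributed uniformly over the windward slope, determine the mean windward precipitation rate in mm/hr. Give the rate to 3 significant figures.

Incoming column moisture flux per unit ridge length: F = V × PW = 24.6 × 14.6 = 359.16 mm·m/s.
Spread over the 86 km slope with efficiency ε = 0.33: R = ε·F/W = 0.33 × 359.16 / 86000 m = 1.378e-03 mm/s.
R = 1.378e-03 × 3600 = 4.96 mm/hr.

R ≈ 4.96 mm/hr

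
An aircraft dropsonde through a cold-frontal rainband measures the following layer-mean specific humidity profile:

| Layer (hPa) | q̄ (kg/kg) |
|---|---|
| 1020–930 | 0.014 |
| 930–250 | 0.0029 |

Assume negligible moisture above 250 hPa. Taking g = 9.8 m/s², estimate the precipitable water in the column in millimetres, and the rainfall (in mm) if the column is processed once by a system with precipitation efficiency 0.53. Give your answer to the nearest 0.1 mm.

Precipitable water is the column-integrated vapour mass per unit area: PW = (1/g) Σ q̄ Δp, with q in kg/kg and Δp in Pa (1 kg/m² of water = 1 mm).
Layer 1020–930 hPa: Δp = 90 hPa = 9000 Pa, q̄ = 0.014 kg/kg → 0.014 × 9000 / 9.8 = 12.86 mm
Layer 930–250 hPa: Δp = 680 hPa = 68000 Pa, q̄ = 0.0029 kg/kg → 0.0029 × 68000 / 9.8 = 20.12 mm
PW = 12.86 + 20.12 = 32.98 ≈ 33.0 mm.
Rainfall = ε × PW = 0.53 × 33.0 = 17.5 mm.

PW ≈ 33.0 mm; rainfall ≈ 17.5 mm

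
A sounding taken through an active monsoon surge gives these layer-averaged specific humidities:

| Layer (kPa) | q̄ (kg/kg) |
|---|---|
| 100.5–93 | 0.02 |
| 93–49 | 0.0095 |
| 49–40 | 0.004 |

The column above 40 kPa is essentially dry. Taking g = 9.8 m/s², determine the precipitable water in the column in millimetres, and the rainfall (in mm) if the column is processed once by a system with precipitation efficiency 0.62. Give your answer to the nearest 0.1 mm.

Precipitable water is the column-integrated vapour mass per unit area: PW = (1/g) Σ q̄ Δp, with q in kg/kg and Δp in Pa (1 kg/m² of water = 1 mm).
Layer 100.5–93 kPa: Δp = 75 hPa = 7500 Pa, q̄ = 0.02 kg/kg → 0.02 × 7500 / 9.8 = 15.31 mm
Layer 93–49 kPa: Δp = 440 hPa = 44000 Pa, q̄ = 0.0095 kg/kg → 0.0095 × 44000 / 9.8 = 42.65 mm
Layer 49–40 kPa: Δp = 90 hPa = 9000 Pa, q̄ = 0.004 kg/kg → 0.004 × 9000 / 9.8 = 3.67 mm
PW = 15.31 + 42.65 + 3.67 = 61.63 ≈ 61.6 mm.
Rainfall = ε × PW = 0.62 × 61.6 = 38.2 mm.

PW ≈ 61.6 mm; rainfall ≈ 38.2 mm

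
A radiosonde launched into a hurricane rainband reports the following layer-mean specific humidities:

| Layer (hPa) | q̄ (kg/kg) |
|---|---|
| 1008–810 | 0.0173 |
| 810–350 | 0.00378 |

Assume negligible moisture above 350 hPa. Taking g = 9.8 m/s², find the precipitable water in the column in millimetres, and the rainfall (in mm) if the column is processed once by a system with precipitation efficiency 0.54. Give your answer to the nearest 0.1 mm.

PW ≈ 52.7 mm; rainfall ≈ 28.5 mm

Precipitable water is the column-integrated vapour mass per unit area: PW = (1/g) Σ q̄ Δp, with q in kg/kg and Δp in Pa (1 kg/m² of water = 1 mm).
Layer 1008–810 hPa: Δp = 198 hPa = 19800 Pa, q̄ = 0.0173 kg/kg → 0.0173 × 19800 / 9.8 = 34.95 mm
Layer 810–350 hPa: Δp = 460 hPa = 46000 Pa, q̄ = 0.00378 kg/kg → 0.00378 × 46000 / 9.8 = 17.74 mm
PW = 34.95 + 17.74 = 52.69 ≈ 52.7 mm.
Rainfall = ε × PW = 0.54 × 52.7 = 28.5 mm.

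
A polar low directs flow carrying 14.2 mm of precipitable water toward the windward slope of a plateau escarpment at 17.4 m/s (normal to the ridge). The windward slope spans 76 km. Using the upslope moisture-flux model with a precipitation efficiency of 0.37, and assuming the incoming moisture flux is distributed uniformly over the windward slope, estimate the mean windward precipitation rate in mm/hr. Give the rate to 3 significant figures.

R ≈ 4.33 mm/hr

Incoming column moisture flux per unit ridge length: F = V × PW = 17.4 × 14.2 = 247.08 mm·m/s.
Spread over the 76 km slope with efficiency ε = 0.37: R = ε·F/W = 0.37 × 247.08 / 76000 m = 1.203e-03 mm/s.
R = 1.203e-03 × 3600 = 4.33 mm/hr.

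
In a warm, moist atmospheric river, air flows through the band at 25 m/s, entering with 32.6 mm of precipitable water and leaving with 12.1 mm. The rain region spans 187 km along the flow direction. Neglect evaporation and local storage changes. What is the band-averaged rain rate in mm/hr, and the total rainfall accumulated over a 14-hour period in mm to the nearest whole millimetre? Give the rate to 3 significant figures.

Column moisture flux per unit crosswind length is F = V × PW.
Inflow: F_in = 25 × 32.6 = 815 mm·m/s
Outflow: F_out = 25 × 12.1 = 302.5 mm·m/s
Steady-state rate R = (F_in − F_out)/L = (815 − 302.5) / 187000 m = 2.741e-03 mm/s.
R = 2.741e-03 × 3600 = 9.87 mm/hr.
Over 14 h: total = 9.87 × 14 = 138.18 ≈ 138 mm.

R ≈ 9.87 mm/hr; total ≈ 138 mm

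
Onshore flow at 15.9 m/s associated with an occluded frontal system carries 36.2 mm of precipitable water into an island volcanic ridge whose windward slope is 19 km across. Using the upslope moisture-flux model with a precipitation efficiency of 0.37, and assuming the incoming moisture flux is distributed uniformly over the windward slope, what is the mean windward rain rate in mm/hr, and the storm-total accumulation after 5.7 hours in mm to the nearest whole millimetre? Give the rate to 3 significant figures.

Incoming column moisture flux per unit ridge length: F = V × PW = 15.9 × 36.2 = 575.58 mm·m/s.
Spread over the 19 km slope with efficiency ε = 0.37: R = ε·F/W = 0.37 × 575.58 / 19000 m = 1.121e-02 mm/s.
R = 1.121e-02 × 3600 = 40.4 mm/hr.
Over 5.7 h: total = 40.4 × 5.7 = 230.28 ≈ 230 mm.

R ≈ 40.4 mm/hr; total ≈ 230 mm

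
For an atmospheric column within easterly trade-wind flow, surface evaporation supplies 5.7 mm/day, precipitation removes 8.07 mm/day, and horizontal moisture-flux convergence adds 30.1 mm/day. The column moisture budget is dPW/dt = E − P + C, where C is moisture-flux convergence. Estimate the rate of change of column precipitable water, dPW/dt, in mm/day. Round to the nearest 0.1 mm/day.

dPW/dt ≈ 27.7 mm/day

dPW/dt = E − P + C = 5.7 − 8.07 + (30.1) = 27.7 mm/day.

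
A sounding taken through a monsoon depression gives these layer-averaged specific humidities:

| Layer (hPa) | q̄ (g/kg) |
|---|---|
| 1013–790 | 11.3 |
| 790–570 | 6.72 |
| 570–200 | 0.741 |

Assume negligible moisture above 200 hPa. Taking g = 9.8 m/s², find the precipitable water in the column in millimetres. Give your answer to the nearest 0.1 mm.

Precipitable water is the column-integrated vapour mass per unit area: PW = (1/g) Σ q̄ Δp, with q in kg/kg and Δp in Pa (1 kg/m² of water = 1 mm).
Layer 1013–790 hPa: Δp = 223 hPa = 22300 Pa, q̄ = 0.0113 kg/kg → 0.0113 × 22300 / 9.8 = 25.71 mm
Layer 790–570 hPa: Δp = 220 hPa = 22000 Pa, q̄ = 0.00672 kg/kg → 0.00672 × 22000 / 9.8 = 15.09 mm
Layer 570–200 hPa: Δp = 370 hPa = 37000 Pa, q̄ = 0.000741 kg/kg → 0.000741 × 37000 / 9.8 = 2.80 mm
PW = 25.71 + 15.09 + 2.80 = 43.60 ≈ 43.6 mm.

PW ≈ 43.6 mm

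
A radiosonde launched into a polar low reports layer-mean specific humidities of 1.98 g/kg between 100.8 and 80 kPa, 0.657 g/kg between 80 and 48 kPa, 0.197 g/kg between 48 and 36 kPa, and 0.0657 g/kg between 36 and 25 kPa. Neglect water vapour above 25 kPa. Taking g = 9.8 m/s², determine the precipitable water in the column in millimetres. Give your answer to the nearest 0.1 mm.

PW ≈ 6.7 mm

Precipitable water is the column-integrated vapour mass per unit area: PW = (1/g) Σ q̄ Δp, with q in kg/kg and Δp in Pa (1 kg/m² of water = 1 mm).
Layer 100.8–80 kPa: Δp = 208 hPa = 20800 Pa, q̄ = 0.00198 kg/kg → 0.00198 × 20800 / 9.8 = 4.20 mm
Layer 80–48 kPa: Δp = 320 hPa = 32000 Pa, q̄ = 0.000657 kg/kg → 0.000657 × 32000 / 9.8 = 2.15 mm
Layer 48–36 kPa: Δp = 120 hPa = 12000 Pa, q̄ = 0.000197 kg/kg → 0.000197 × 12000 / 9.8 = 0.24 mm
Layer 36–25 kPa: Δp = 110 hPa = 11000 Pa, q̄ = 6.57e-05 kg/kg → 6.57e-05 × 11000 / 9.8 = 0.07 mm
PW = 4.20 + 2.15 + 0.24 + 0.07 = 6.66 ≈ 6.7 mm.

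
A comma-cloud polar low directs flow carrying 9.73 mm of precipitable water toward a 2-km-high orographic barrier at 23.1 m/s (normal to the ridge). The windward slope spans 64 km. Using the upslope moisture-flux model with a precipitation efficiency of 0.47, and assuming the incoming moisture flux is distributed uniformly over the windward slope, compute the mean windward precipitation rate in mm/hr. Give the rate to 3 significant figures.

Incoming column moisture flux per unit ridge length: F = V × PW = 23.1 × 9.73 = 224.763 mm·m/s.
Spread over the 64 km slope with efficiency ε = 0.47: R = ε·F/W = 0.47 × 224.763 / 64000 m = 1.651e-03 mm/s.
R = 1.651e-03 × 3600 = 5.94 mm/hr.

R ≈ 5.94 mm/hr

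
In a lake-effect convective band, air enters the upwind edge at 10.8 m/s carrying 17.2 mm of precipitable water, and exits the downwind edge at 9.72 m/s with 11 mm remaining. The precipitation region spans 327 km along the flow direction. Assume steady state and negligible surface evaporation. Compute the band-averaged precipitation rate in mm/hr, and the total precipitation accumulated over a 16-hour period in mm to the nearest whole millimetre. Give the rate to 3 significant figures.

R ≈ 0.868 mm/hr; total ≈ 14 mm

Column moisture flux per unit crosswind length is F = V × PW.
Inflow: F_in = 10.8 × 17.2 = 185.76 mm·m/s
Outflow: F_out = 9.72 × 11 = 106.92 mm·m/s
Steady-state rate R = (F_in − F_out)/L = (185.76 − 106.92) / 327000 m = 2.411e-04 mm/s.
R = 2.411e-04 × 3600 = 0.868 mm/hr.
Over 16 h: total = 0.868 × 16 = 13.888 ≈ 14 mm.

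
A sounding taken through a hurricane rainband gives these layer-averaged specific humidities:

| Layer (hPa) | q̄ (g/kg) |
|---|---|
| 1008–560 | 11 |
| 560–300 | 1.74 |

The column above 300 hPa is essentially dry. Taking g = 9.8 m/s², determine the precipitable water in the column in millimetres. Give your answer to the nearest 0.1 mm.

Precipitable water is the column-integrated vapour mass per unit area: PW = (1/g) Σ q̄ Δp, with q in kg/kg and Δp in Pa (1 kg/m² of water = 1 mm).
Layer 1008–560 hPa: Δp = 448 hPa = 44800 Pa, q̄ = 0.011 kg/kg → 0.011 × 44800 / 9.8 = 50.29 mm
Layer 560–300 hPa: Δp = 260 hPa = 26000 Pa, q̄ = 0.00174 kg/kg → 0.00174 × 26000 / 9.8 = 4.62 mm
PW = 50.29 + 4.62 = 54.91 ≈ 54.9 mm.

PW ≈ 54.9 mm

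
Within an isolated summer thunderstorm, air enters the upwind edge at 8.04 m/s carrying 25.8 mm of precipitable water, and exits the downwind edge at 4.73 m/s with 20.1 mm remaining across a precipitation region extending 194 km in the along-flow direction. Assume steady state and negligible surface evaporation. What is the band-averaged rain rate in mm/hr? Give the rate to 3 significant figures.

Column moisture flux per unit crosswind length is F = V × PW.
Inflow: F_in = 8.04 × 25.8 = 207.432 mm·m/s
Outflow: F_out = 4.73 × 20.1 = 95.073 mm·m/s
Steady-state rate R = (F_in − F_out)/L = (207.432 − 95.073) / 194000 m = 5.792e-04 mm/s.
R = 5.792e-04 × 3600 = 2.09 mm/hr.

R ≈ 2.09 mm/hr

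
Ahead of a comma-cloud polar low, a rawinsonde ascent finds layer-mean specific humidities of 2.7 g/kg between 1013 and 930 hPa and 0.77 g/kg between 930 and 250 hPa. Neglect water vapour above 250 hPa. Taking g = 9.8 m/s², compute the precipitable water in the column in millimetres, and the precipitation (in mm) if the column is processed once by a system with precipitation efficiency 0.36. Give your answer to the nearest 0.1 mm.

Precipitable water is the column-integrated vapour mass per unit area: PW = (1/g) Σ q̄ Δp, with q in kg/kg and Δp in Pa (1 kg/m² of water = 1 mm).
Layer 1013–930 hPa: Δp = 83 hPa = 8300 Pa, q̄ = 0.0027 kg/kg → 0.0027 × 8300 / 9.8 = 2.29 mm
Layer 930–250 hPa: Δp = 680 hPa = 68000 Pa, q̄ = 0.00077 kg/kg → 0.00077 × 68000 / 9.8 = 5.34 mm
PW = 2.29 + 5.34 = 7.63 ≈ 7.6 mm.
Precipitation = ε × PW = 0.36 × 7.6 = 2.7 mm.

PW ≈ 7.6 mm; precipitation ≈ 2.7 mm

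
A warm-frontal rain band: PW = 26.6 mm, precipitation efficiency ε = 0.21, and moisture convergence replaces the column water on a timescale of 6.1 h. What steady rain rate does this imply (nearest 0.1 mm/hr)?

R ≈ 0.9 mm/hr

Each overturning extracts ε × PW = 0.21 × 26.6 = 5.586 mm.
Rate = ε·PW / τ = 5.586 / 6.1 h = 0.9 mm/hr.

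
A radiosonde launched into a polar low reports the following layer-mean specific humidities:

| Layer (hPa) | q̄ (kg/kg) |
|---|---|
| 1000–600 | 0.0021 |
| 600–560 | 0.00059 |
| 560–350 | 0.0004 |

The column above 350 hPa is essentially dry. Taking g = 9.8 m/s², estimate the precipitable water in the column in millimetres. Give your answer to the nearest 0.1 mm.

PW ≈ 9.7 mm

Precipitable water is the column-integrated vapour mass per unit area: PW = (1/g) Σ q̄ Δp, with q in kg/kg and Δp in Pa (1 kg/m² of water = 1 mm).
Layer 1000–600 hPa: Δp = 400 hPa = 40000 Pa, q̄ = 0.0021 kg/kg → 0.0021 × 40000 / 9.8 = 8.57 mm
Layer 600–560 hPa: Δp = 40 hPa = 4000 Pa, q̄ = 0.00059 kg/kg → 0.00059 × 4000 / 9.8 = 0.24 mm
Layer 560–350 hPa: Δp = 210 hPa = 21000 Pa, q̄ = 0.0004 kg/kg → 0.0004 × 21000 / 9.8 = 0.86 mm
PW = 8.57 + 0.24 + 0.86 = 9.67 ≈ 9.7 mm.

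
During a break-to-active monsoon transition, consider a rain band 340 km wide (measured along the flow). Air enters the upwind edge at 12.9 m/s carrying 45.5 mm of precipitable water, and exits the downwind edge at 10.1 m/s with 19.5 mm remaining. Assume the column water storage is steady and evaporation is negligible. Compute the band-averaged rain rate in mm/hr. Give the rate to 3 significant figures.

Column moisture flux per unit crosswind length is F = V × PW.
Inflow: F_in = 12.9 × 45.5 = 586.95 mm·m/s
Outflow: F_out = 10.1 × 19.5 = 196.95 mm·m/s
Steady-state rate R = (F_in − F_out)/L = (586.95 − 196.95) / 340000 m = 1.147e-03 mm/s.
R = 1.147e-03 × 3600 = 4.13 mm/hr.

R ≈ 4.13 mm/hr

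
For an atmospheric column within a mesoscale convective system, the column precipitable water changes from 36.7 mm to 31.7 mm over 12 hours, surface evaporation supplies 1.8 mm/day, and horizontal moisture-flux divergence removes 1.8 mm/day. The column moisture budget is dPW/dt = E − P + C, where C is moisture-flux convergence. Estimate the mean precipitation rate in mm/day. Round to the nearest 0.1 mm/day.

P ≈ 10.0 mm/day

dPW/dt = (31.7 − 36.7) mm / (12/24 day) = -10.000 mm/day.
P = E + C − dPW/dt = 1.8 + (-1.8) − (-10.000) = 10.0 mm/day.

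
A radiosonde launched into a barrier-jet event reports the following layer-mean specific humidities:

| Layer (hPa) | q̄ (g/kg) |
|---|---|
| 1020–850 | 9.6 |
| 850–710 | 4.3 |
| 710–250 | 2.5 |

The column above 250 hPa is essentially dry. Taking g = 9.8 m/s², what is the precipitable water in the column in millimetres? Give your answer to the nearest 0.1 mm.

PW ≈ 34.5 mm

Precipitable water is the column-integrated vapour mass per unit area: PW = (1/g) Σ q̄ Δp, with q in kg/kg and Δp in Pa (1 kg/m² of water = 1 mm).
Layer 1020–850 hPa: Δp = 170 hPa = 17000 Pa, q̄ = 0.0096 kg/kg → 0.0096 × 17000 / 9.8 = 16.65 mm
Layer 850–710 hPa: Δp = 140 hPa = 14000 Pa, q̄ = 0.0043 kg/kg → 0.0043 × 14000 / 9.8 = 6.14 mm
Layer 710–250 hPa: Δp = 460 hPa = 46000 Pa, q̄ = 0.0025 kg/kg → 0.0025 × 46000 / 9.8 = 11.73 mm
PW = 16.65 + 6.14 + 11.73 = 34.52 ≈ 34.5 mm.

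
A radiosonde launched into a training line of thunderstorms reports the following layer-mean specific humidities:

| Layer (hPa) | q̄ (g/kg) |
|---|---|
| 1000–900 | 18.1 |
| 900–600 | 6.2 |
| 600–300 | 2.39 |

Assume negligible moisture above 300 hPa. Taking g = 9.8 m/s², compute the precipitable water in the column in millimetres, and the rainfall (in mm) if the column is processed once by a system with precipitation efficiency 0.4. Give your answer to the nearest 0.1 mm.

PW ≈ 44.8 mm; rainfall ≈ 17.9 mm

Precipitable water is the column-integrated vapour mass per unit area: PW = (1/g) Σ q̄ Δp, with q in kg/kg and Δp in Pa (1 kg/m² of water = 1 mm).
Layer 1000–900 hPa: Δp = 100 hPa = 10000 Pa, q̄ = 0.0181 kg/kg → 0.0181 × 10000 / 9.8 = 18.47 mm
Layer 900–600 hPa: Δp = 300 hPa = 30000 Pa, q̄ = 0.0062 kg/kg → 0.0062 × 30000 / 9.8 = 18.98 mm
Layer 600–300 hPa: Δp = 300 hPa = 30000 Pa, q̄ = 0.00239 kg/kg → 0.00239 × 30000 / 9.8 = 7.32 mm
PW = 18.47 + 18.98 + 7.32 = 44.77 ≈ 44.8 mm.
Rainfall = ε × PW = 0.4 × 44.8 = 17.9 mm.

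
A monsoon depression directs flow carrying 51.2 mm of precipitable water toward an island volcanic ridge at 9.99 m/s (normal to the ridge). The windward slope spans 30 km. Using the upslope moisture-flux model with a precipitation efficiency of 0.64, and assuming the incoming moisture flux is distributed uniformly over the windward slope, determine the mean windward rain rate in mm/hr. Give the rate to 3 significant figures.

R ≈ 39.3 mm/hr

Incoming column moisture flux per unit ridge length: F = V × PW = 9.99 × 51.2 = 511.488 mm·m/s.
Spread over the 30 km slope with efficiency ε = 0.64: R = ε·F/W = 0.64 × 511.488 / 30000 m = 1.091e-02 mm/s.
R = 1.091e-02 × 3600 = 39.3 mm/hr.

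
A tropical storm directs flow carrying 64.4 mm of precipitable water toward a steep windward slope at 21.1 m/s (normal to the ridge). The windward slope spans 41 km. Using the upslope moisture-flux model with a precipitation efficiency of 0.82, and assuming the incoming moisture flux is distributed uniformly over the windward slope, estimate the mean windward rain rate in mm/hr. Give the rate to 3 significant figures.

R ≈ 97.8 mm/hr

Incoming column moisture flux per unit ridge length: F = V × PW = 21.1 × 64.4 = 1358.84 mm·m/s.
Spread over the 41 km slope with efficiency ε = 0.82: R = ε·F/W = 0.82 × 1358.84 / 41000 m = 2.718e-02 mm/s.
R = 2.718e-02 × 3600 = 97.8 mm/hr.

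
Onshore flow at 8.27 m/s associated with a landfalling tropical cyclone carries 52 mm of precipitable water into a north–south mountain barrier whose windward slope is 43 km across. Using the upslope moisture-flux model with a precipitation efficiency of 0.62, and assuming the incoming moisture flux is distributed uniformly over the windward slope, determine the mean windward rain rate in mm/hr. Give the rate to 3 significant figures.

R ≈ 22.3 mm/hr

Incoming column moisture flux per unit ridge length: F = V × PW = 8.27 × 52 = 430.04 mm·m/s.
Spread over the 43 km slope with efficiency ε = 0.62: R = ε·F/W = 0.62 × 430.04 / 43000 m = 6.201e-03 mm/s.
R = 6.201e-03 × 3600 = 22.3 mm/hr.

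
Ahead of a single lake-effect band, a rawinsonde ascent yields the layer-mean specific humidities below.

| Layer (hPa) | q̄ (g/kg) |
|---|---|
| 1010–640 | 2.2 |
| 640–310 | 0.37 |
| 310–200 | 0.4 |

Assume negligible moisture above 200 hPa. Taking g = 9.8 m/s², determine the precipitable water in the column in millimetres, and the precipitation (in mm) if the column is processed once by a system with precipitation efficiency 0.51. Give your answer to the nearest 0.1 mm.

PW ≈ 10.0 mm; precipitation ≈ 5.1 mm

Precipitable water is the column-integrated vapour mass per unit area: PW = (1/g) Σ q̄ Δp, with q in kg/kg and Δp in Pa (1 kg/m² of water = 1 mm).
Layer 1010–640 hPa: Δp = 370 hPa = 37000 Pa, q̄ = 0.0022 kg/kg → 0.0022 × 37000 / 9.8 = 8.31 mm
Layer 640–310 hPa: Δp = 330 hPa = 33000 Pa, q̄ = 0.00037 kg/kg → 0.00037 × 33000 / 9.8 = 1.25 mm
Layer 310–200 hPa: Δp = 110 hPa = 11000 Pa, q̄ = 0.0004 kg/kg → 0.0004 × 11000 / 9.8 = 0.45 mm
PW = 8.31 + 1.25 + 0.45 = 10.01 ≈ 10.0 mm.
Precipitation = ε × PW = 0.51 × 10.0 = 5.1 mm.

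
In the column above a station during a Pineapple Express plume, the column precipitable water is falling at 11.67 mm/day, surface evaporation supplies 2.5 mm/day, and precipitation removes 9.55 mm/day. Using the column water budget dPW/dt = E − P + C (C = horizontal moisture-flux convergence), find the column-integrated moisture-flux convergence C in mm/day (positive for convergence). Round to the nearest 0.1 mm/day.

C ≈ -4.6 mm/day

dPW/dt = -11.67 mm/day.
C = dPW/dt − E + P = (-11.67) − 2.5 + 9.55 = -4.6 mm/day.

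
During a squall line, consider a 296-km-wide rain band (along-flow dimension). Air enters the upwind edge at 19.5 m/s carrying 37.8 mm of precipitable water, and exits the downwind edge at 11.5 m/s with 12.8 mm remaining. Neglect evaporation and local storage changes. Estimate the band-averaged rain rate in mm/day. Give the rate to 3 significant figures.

R ≈ 172 mm/day

Column moisture flux per unit crosswind length is F = V × PW.
Inflow: F_in = 19.5 × 37.8 = 737.1 mm·m/s
Outflow: F_out = 11.5 × 12.8 = 147.2 mm·m/s
Steady-state rate R = (F_in − F_out)/L = (737.1 − 147.2) / 296000 m = 1.993e-03 mm/s.
R = 1.993e-03 × 3600 × 24 = 172 mm/day.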